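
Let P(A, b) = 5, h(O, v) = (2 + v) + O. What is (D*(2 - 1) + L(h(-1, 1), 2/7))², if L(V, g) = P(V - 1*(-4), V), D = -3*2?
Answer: 1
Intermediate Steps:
h(O, v) = 2 + O + v
D = -6
L(V, g) = 5
(D*(2 - 1) + L(h(-1, 1), 2/7))² = (-6*(2 - 1) + 5)² = (-6*1 + 5)² = (-6 + 5)² = (-1)² = 1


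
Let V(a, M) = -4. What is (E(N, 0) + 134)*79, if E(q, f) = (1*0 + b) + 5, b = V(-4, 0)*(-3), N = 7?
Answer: 11929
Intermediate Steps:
b = 12 (b = -4*(-3) = 12)
E(q, f) = 17 (E(q, f) = (1*0 + 12) + 5 = (0 + 12) + 5 = 12 + 5 = 17)
(E(N, 0) + 134)*79 = (17 + 134)*79 = 151*79 = 11929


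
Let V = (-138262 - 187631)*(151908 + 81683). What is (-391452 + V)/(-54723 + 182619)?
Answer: -25375354405/42632 ≈ -5.9522e+5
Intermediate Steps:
V = -76125671763 (V = -325893*233591 = -76125671763)
(-391452 + V)/(-54723 + 182619) = (-391452 - 76125671763)/(-54723 + 182619) = -76126063215/127896 = -76126063215*1/127896 = -25375354405/42632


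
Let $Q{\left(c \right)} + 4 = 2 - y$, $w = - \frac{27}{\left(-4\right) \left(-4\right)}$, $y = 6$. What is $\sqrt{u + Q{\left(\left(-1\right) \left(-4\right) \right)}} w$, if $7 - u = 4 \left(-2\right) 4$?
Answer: $- \frac{27 \sqrt{31}}{16} \approx -9.3956$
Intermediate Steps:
$w = - \frac{27}{16} \approx -1.6875$
$Q{\left(c \right)} = -8$ ($Q{\left(c \right)} = -4 + \left(2 - 6\right) = -4 - 4 = -8$)
$u = 39$ ($u = 7 - 4 \left(-2\right) 4 = 7 - \left(-8\right) 4 = 7 - -32 = 7 + 32 = 39$)
$\sqrt{u + Q{\left(\left(-1\right) \left(-4\right) \right)}} w = \sqrt{39 - 8} \left(- \frac{27}{16}\right) = \sqrt{31} \left(- \frac{27}{16}\right) = - \frac{27 \sqrt{31}}{16}$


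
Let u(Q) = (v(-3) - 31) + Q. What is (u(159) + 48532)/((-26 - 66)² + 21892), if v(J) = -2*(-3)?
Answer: 24333/15178 ≈ 1.6032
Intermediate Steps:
v(J) = 6
u(Q) = -25 + Q (u(Q) = (6 - 31) + Q = -25 + Q)
(u(159) + 48532)/((-26 - 66)² + 21892) = ((-25 + 159) + 48532)/((-26 - 66)² + 21892) = (134 + 48532)/((-92)² + 21892) = 48666/(8464 + 21892) = 48666/30356 = 48666*(1/30356) = 24333/15178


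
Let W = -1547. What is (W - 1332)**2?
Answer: 8288641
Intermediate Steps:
(W - 1332)**2 = (-1547 - 1332)**2 = (-2879)**2 = 8288641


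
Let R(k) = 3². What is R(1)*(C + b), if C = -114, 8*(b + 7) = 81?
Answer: -7983/8 ≈ -997.88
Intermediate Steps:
b = 25/8 (b = -7 + (⅛)*81 = -7 + 81/8 = 25/8 ≈ 3.1250)
R(k) = 9
R(1)*(C + b) = 9*(-114 + 25/8) = 9*(-887/8) = -7983/8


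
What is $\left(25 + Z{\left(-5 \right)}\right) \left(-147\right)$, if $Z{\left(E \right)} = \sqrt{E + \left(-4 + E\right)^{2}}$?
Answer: $-3675 - 294 \sqrt{19} \approx -4956.5$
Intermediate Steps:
$\left(25 + Z{\left(-5 \right)}\right) \left(-147\right) = \left(25 + \sqrt{-5 + \left(-4 - 5\right)^{2}}\right) \left(-147\right) = \left(25 + \sqrt{-5 + \left(-9\right)^{2}}\right) \left(-147\right) = \left(25 + \sqrt{-5 + 81}\right) \left(-147\right) = \left(25 + \sqrt{76}\right) \left(-147\right) = \left(25 + 2 \sqrt{19}\right) \left(-147\right) = -3675 - 294 \sqrt{19}$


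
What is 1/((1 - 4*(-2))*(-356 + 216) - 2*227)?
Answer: -1/1714 ≈ -0.00058343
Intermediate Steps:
1/((1 - 4*(-2))*(-356 + 216) - 2*227) = 1/((1 + 8)*(-140) - 454) = 1/(9*(-140) - 454) = 1/(-1260 - 454) = 1/(-1714) = -1/1714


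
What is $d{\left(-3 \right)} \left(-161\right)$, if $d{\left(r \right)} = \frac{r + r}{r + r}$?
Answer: $-161$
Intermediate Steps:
$d{\left(r \right)} = 1$ ($d{\left(r \right)} = \frac{2 r}{2 r} = 2 r \frac{1}{2 r} = 1$)
$d{\left(-3 \right)} \left(-161\right) = 1 \left(-161\right) = -161$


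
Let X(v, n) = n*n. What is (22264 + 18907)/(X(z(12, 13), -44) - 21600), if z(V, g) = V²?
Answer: -41171/19664 ≈ -2.0937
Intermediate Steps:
X(v, n) = n²
(22264 + 18907)/(X(z(12, 13), -44) - 21600) = (22264 + 18907)/((-44)² - 21600) = 41171/(1936 - 21600) = 41171/(-19664) = 41171*(-1/19664) = -41171/19664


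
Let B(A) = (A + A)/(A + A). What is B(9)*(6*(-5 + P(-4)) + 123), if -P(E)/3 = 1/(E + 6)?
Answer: 84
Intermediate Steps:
B(A) = 1 (B(A) = (2*A)/((2*A)) = (2*A)*(1/(2*A)) = 1)
P(E) = -3/(6 + E) (P(E) = -3/(E + 6) = -3/(6 + E))
B(9)*(6*(-5 + P(-4)) + 123) = 1*(6*(-5 - 3/(6 - 4)) + 123) = 1*(6*(-5 - 3/2) + 123) = 1*(6*(-13/2) + 123) = 1*(-39 + 123) = 1*84 = 84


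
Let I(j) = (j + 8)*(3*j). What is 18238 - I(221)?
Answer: -133589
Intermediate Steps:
I(j) = 3*j*(8 + j) (I(j) = (8 + j)*(3*j) = 3*j*(8 + j))
18238 - I(221) = 18238 - 3*221*(8 + 221) = 18238 - 3*221*229 = 18238 - 1*151827 = 18238 - 151827 = -133589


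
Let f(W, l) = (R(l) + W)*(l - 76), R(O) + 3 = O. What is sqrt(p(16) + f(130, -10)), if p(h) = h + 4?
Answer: I*sqrt(10042) ≈ 100.21*I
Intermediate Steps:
R(O) = -3 + O
p(h) = 4 + h
f(W, l) = (-76 + l)*(-3 + W + l) (f(W, l) = ((-3 + l) + W)*(l - 76) = (-3 + W + l)*(-76 + l) = (-76 + l)*(-3 + W + l))
sqrt(p(16) + f(130, -10)) = sqrt((4 + 16) + (228 + (-10)**2 - 79*(-10) - 76*130 + 130*(-10))) = sqrt(20 + (228 + 100 + 790 - 9880 - 1300)) = sqrt(20 - 10062) = sqrt(-10042) = I*sqrt(10042)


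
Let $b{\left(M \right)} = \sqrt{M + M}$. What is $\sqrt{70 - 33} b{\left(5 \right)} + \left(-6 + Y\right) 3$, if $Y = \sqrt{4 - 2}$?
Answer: $-18 + \sqrt{370} + 3 \sqrt{2} \approx 5.478$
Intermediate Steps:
$b{\left(M \right)} = \sqrt{2} \sqrt{M}$ ($b{\left(M \right)} = \sqrt{2 M} = \sqrt{2} \sqrt{M}$)
$Y = \sqrt{2} \approx 1.4142$
$\sqrt{70 - 33} b{\left(5 \right)} + \left(-6 + Y\right) 3 = \sqrt{70 - 33} \sqrt{2} \sqrt{5} + \left(-6 + \sqrt{2}\right) 3 = \sqrt{37} \sqrt{10} - \left(18 - 3 \sqrt{2}\right) = \sqrt{370} - \left(18 - 3 \sqrt{2}\right) = -18 + \sqrt{370} + 3 \sqrt{2}$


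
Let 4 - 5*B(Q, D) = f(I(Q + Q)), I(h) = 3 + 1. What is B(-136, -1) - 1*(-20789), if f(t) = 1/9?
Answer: 187108/9 ≈ 20790.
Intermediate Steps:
I(h) = 4
f(t) = 1/9
B(Q, D) = 7/9 (B(Q, D) = 4/5 - 1/5*1/9 = 4/5 - 1/45 = 7/9)
B(-136, -1) - 1*(-20789) = 7/9 - 1*(-20789) = 7/9 + 20789 = 187108/9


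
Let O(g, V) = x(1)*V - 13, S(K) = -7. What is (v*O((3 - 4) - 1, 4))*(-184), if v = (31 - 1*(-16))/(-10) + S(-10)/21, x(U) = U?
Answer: -41676/5 ≈ -8335.2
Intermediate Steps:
v = -151/30 (v = (31 - 1*(-16))/(-10) - 7/21 = (31 + 16)*(-⅒) - 7*1/21 = 47*(-⅒) - ⅓ = -47/10 - ⅓ = -151/30 ≈ -5.0333)
O(g, V) = -13 + V (O(g, V) = 1*V - 13 = V - 13 = -13 + V)
(v*O((3 - 4) - 1, 4))*(-184) = -151*(-13 + 4)/30*(-184) = -151/30*(-9)*(-184) = (453/10)*(-184) = -41676/5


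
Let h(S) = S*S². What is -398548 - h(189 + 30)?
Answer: -10902007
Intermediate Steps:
h(S) = S³
-398548 - h(189 + 30) = -398548 - (189 + 30)³ = -398548 - 1*219³ = -398548 - 1*10503459 = -398548 - 10503459 = -10902007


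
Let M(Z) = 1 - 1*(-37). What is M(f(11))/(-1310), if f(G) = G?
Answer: -19/655 ≈ -0.029008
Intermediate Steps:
M(Z) = 38 (M(Z) = 1 + 37 = 38)
M(f(11))/(-1310) = 38/(-1310) = 38*(-1/1310) = -19/655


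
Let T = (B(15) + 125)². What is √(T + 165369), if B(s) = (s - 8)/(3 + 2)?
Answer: √4533649/5 ≈ 425.85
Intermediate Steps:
B(s) = -8/5 + s/5 (B(s) = (-8 + s)/5 = (-8 + s)*(⅕) = -8/5 + s/5)
T = 399424/25 (T = ((-8/5 + (⅕)*15) + 125)² = ((-8/5 + 3) + 125)² = (7/5 + 125)² = (632/5)² = 399424/25 ≈ 15977.)
√(T + 165369) = √(399424/25 + 165369) = √(4533649/25) = √4533649/5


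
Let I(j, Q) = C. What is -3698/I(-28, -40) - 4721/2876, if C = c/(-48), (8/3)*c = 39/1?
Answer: 1361153225/112164 ≈ 12135.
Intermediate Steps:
c = 117/8 (c = 3*(39/1)/8 = 3*(39*1)/8 = (3/8)*39 = 117/8 ≈ 14.625)
C = -39/128 (C = (117/8)/(-48) = (117/8)*(-1/48) = -39/128 ≈ -0.30469)
I(j, Q) = -39/128
-3698/I(-28, -40) - 4721/2876 = -3698/(-39/128) - 4721/2876 = -3698*(-128/39) - 4721*1/2876 = 473344/39 - 4721/2876 = 1361153225/112164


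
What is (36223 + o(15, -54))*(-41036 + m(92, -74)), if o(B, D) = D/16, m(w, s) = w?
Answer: -1482976326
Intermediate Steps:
o(B, D) = D/16 (o(B, D) = D*(1/16) = D/16)
(36223 + o(15, -54))*(-41036 + m(92, -74)) = (36223 + (1/16)*(-54))*(-41036 + 92) = (36223 - 27/8)*(-40944) = (289757/8)*(-40944) = -1482976326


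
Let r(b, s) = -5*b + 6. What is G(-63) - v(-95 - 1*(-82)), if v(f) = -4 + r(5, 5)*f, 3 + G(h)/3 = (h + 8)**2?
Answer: 8823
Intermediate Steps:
r(b, s) = 6 - 5*b
G(h) = -9 + 3*(8 + h)**2 (G(h) = -9 + 3*(h + 8)**2 = -9 + 3*(8 + h)**2)
v(f) = -4 - 19*f (v(f) = -4 + (6 - 5*5)*f = -4 + (6 - 25)*f = -4 - 19*f)
G(-63) - v(-95 - 1*(-82)) = (-9 + 3*(8 - 63)**2) - (-4 - 19*(-95 - 1*(-82))) = (-9 + 3*(-55)**2) - (-4 - 19*(-95 + 82)) = (-9 + 3*3025) - (-4 - 19*(-13)) = (-9 + 9075) - (-4 + 247) = 9066 - 1*243 = 9066 - 243 = 8823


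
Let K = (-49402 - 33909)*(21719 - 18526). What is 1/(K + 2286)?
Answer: -1/266009737 ≈ -3.7593e-9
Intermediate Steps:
K = -266012023 (K = -83311*3193 = -266012023)
1/(K + 2286) = 1/(-266012023 + 2286) = 1/(-266009737) = -1/266009737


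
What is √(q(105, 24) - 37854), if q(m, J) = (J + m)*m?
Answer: 3*I*√2701 ≈ 155.91*I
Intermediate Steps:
q(m, J) = m*(J + m)
√(q(105, 24) - 37854) = √(105*(24 + 105) - 37854) = √(105*129 - 37854) = √(13545 - 37854) = √(-24309) = 3*I*√2701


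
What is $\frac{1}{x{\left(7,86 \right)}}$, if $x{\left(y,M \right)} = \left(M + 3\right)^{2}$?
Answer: $\frac{1}{7921} \approx 0.00012625$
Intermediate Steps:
$x{\left(y,M \right)} = \left(3 + M\right)^{2}$
$\frac{1}{x{\left(7,86 \right)}} = \frac{1}{\left(3 + 86\right)^{2}} = \frac{1}{89^{2}} = \frac{1}{7921}$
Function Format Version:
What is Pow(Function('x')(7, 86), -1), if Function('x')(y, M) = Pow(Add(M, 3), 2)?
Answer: Rational(1, 7921) ≈ 0.00012625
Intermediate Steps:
Function('x')(y, M) = Pow(Add(3, M), 2)
Pow(Function('x')(7, 86), -1) = Pow(Pow(Add(3, 86), 2), -1) = Pow(Pow(89, 2), -1) = Pow(7921, -1) = Rational(1, 7921)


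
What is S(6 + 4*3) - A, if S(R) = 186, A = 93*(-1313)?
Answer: 122295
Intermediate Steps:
A = -122109
S(6 + 4*3) - A = 186 - 1*(-122109) = 186 + 122109 = 122295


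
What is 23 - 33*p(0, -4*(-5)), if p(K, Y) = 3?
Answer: -76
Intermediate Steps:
23 - 33*p(0, -4*(-5)) = 23 - 33*3 = 23 - 99 = -76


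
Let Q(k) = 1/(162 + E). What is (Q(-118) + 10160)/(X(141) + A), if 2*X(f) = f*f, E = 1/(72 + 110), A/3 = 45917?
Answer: 599135564/8709367755 ≈ 0.068792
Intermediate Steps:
A = 137751 (A = 3*45917 = 137751)
E = 1/182 ≈ 0.0054945
Q(k) = 182/29485 (Q(k) = 1/(162 + 1/182) = 1/(29485/182) = 182/29485)
X(f) = f²/2 (X(f) = (f*f)/2 = f²/2)
(Q(-118) + 10160)/(X(141) + A) = (182/29485 + 10160)/((½)*141² + 137751) = 299567782/(29485*((½)*19881 + 137751)) = 299567782/(29485*(19881/2 + 137751)) = 299567782/(29485*(295383/2)) = (299567782/29485)*(2/295383) = 599135564/8709367755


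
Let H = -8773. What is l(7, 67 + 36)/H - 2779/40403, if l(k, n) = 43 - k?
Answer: -25834675/354455519 ≈ -0.072886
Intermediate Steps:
l(7, 67 + 36)/H - 2779/40403 = (43 - 1*7)/(-8773) - 2779/40403 = (43 - 7)*(-1/8773) - 2779*1/40403 = 36*(-1/8773) - 2779/40403 = -36/8773 - 2779/40403 = -25834675/354455519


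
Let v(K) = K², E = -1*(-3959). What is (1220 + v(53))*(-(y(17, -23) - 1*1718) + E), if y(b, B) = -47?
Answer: 23061996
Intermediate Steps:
E = 3959
(1220 + v(53))*(-(y(17, -23) - 1*1718) + E) = (1220 + 53²)*(-(-47 - 1*1718) + 3959) = (1220 + 2809)*(-(-47 - 1718) + 3959) = 4029*(-1*(-1765) + 3959) = 4029*(1765 + 3959) = 4029*5724 = 23061996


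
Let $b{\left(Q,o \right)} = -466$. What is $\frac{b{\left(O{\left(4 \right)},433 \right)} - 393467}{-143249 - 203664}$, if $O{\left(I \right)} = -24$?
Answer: $\frac{393933}{346913} \approx 1.1355$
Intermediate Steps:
$\frac{b{\left(O{\left(4 \right)},433 \right)} - 393467}{-143249 - 203664} = \frac{-466 - 393467}{-143249 - 203664} = - \frac{393933}{-346913} = \left(-393933\right) \left(- \frac{1}{346913}\right) = \frac{393933}{346913}$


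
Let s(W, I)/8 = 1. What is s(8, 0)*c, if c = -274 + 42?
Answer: -1856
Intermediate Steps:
s(W, I) = 8 (s(W, I) = 8*1 = 8)
c = -232
s(8, 0)*c = 8*(-232) = -1856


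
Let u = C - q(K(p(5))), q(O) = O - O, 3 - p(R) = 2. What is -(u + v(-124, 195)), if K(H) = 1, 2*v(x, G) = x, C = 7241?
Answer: -7179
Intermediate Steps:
v(x, G) = x/2
p(R) = 1 (p(R) = 3 - 1*2 = 3 - 2 = 1)
q(O) = 0
u = 7241 (u = 7241 - 1*0 = 7241 + 0 = 7241)
-(u + v(-124, 195)) = -(7241 + (½)*(-124)) = -(7241 - 62) = -1*7179 = -7179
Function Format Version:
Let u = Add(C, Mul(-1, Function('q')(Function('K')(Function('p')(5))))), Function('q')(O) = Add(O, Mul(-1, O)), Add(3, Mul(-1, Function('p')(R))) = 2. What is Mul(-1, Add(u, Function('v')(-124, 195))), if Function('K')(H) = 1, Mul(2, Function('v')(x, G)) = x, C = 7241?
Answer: -7179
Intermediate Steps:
Function('v')(x, G) = Mul(Rational(1, 2), x)
Function('p')(R) = 1 (Function('p')(R) = Add(3, Mul(-1, 2)) = Add(3, -2) = 1)
Function('q')(O) = 0
u = 7241 (u = Add(7241, Mul(-1, 0)) = Add(7241, 0) = 7241)
Mul(-1, Add(u, Function('v')(-124, 195))) = Mul(-1, Add(7241, Mul(Rational(1, 2), -124))) = Mul(-1, Add(7241, -62)) = Mul(-1, 7179) = -7179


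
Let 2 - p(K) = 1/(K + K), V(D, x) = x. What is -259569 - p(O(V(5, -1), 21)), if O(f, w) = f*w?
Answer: -10901983/42 ≈ -2.5957e+5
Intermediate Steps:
p(K) = 2 - 1/(2*K) (p(K) = 2 - 1/(K + K) = 2 - 1/(2*K))
-259569 - p(O(V(5, -1), 21)) = -259569 - (2 - 1/(2*((-1*21)))) = -259569 - (2 - ½/(-21)) = -259569 - (2 - ½*(-1/21)) = -259569 - (2 + 1/42) = -259569 - 1*85/42 = -259569 - 85/42 = -10901983/42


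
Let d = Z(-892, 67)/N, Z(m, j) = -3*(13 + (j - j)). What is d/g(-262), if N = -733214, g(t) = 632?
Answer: 39/463391248 ≈ 8.4162e-8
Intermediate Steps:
Z(m, j) = -39 (Z(m, j) = -3*(13 + 0) = -3*13 = -39)
d = 39/733214 (d = -39/(-733214) = -39*(-1/733214) = 39/733214 ≈ 5.3190e-5)
d/g(-262) = (39/733214)/632 = (39/733214)*(1/632) = 39/463391248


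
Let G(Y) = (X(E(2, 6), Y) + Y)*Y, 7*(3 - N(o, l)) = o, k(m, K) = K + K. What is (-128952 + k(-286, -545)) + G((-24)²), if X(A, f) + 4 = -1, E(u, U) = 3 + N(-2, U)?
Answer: 198854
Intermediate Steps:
k(m, K) = 2*K
N(o, l) = 3 - o/7
E(u, U) = 44/7 (E(u, U) = 3 + (3 - ⅐*(-2)) = 3 + (3 + 2/7) = 3 + 23/7 = 44/7)
X(A, f) = -5 (X(A, f) = -4 - 1 = -5)
G(Y) = Y*(-5 + Y) (G(Y) = (-5 + Y)*Y = Y*(-5 + Y))
(-128952 + k(-286, -545)) + G((-24)²) = (-128952 + 2*(-545)) + (-24)²*(-5 + (-24)²) = (-128952 - 1090) + 576*(-5 + 576) = -130042 + 576*571 = -130042 + 328896 = 198854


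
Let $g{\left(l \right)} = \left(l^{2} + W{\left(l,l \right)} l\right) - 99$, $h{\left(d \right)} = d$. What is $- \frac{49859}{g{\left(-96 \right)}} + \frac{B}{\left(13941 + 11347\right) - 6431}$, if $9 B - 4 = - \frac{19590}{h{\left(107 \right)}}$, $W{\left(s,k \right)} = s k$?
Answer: $\frac{98736164299}{1766735580681} \approx 0.055886$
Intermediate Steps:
$W{\left(s,k \right)} = k s$
$g{\left(l \right)} = -99 + l^{2} + l^{3}$ ($g{\left(l \right)} = \left(l^{2} + l l l\right) - 99 = \left(l^{2} + l^{2} l\right) - 99 = \left(l^{2} + l^{3}\right) - 99 = -99 + l^{2} + l^{3}$)
$B = - \frac{19162}{963}$ ($B = \frac{4}{9} + \frac{\left(-19590\right) \frac{1}{107}}{9} = \frac{4}{9} + \frac{1}{9} \left(- \frac{19590}{107}\right) = \frac{4}{9} - \frac{6530}{321} = - \frac{19162}{963} \approx -19.898$)
$- \frac{49859}{g{\left(-96 \right)}} + \frac{B}{\left(13941 + 11347\right) - 6431} = - \frac{49859}{-99 + \left(-96\right)^{2} + \left(-96\right)^{3}} - \frac{19162}{963 \left(\left(13941 + 11347\right) - 6431\right)} = - \frac{49859}{-99 + 9216 - 884736} - \frac{19162}{963 \left(25288 - 6431\right)} = - \frac{49859}{-875619} - \frac{19162}{963 \cdot 18857} = \left(-49859\right) \left(- \frac{1}{875619}\right) - \frac{19162}{18159291} = \frac{49859}{875619} - \frac{19162}{18159291} = \frac{98736164299}{1766735580681}$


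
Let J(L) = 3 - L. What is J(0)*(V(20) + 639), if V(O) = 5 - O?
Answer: 1872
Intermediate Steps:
J(0)*(V(20) + 639) = (3 - 1*0)*((5 - 1*20) + 639) = (3 + 0)*((5 - 20) + 639) = 3*(-15 + 639) = 3*624 = 1872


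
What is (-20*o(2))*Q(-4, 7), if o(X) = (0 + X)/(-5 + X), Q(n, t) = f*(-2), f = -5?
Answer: 400/3 ≈ 133.33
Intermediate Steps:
Q(n, t) = 10 (Q(n, t) = -5*(-2) = 10)
o(X) = X/(-5 + X)
(-20*o(2))*Q(-4, 7) = -40/(-5 + 2)*10 = -40/(-3)*10 = -40*(-1)/3*10 = -20*(-2/3)*10 = (40/3)*10 = 400/3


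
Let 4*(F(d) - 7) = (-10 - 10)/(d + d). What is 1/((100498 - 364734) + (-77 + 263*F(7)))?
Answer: -14/3675923 ≈ -3.8086e-6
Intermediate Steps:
F(d) = 7 - 5/(2*d) (F(d) = 7 + ((-10 - 10)/(d + d))/4 = 7 + (-20*1/(2*d))/4 = 7 + (-10/d)/4 = 7 - 5/(2*d))
1/((100498 - 364734) + (-77 + 263*F(7))) = 1/((100498 - 364734) + (-77 + 263*(7 - 5/2/7))) = 1/(-264236 + (-77 + 263*(7 - 5/2*⅐))) = 1/(-264236 + (-77 + 263*(7 - 5/14))) = 1/(-264236 + (-77 + 263*(93/14))) = 1/(-264236 + (-77 + 24459/14)) = 1/(-264236 + 23381/14) = 1/(-3675923/14) = -14/3675923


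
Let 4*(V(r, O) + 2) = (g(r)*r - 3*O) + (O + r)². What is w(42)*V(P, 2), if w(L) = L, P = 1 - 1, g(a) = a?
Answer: -105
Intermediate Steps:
P = 0
V(r, O) = -2 - 3*O/4 + r²/4 + (O + r)²/4 (V(r, O) = -2 + ((r*r - 3*O) + (O + r)²)/4 = -2 + ((r² - 3*O) + (O + r)²)/4 = -2 + (r² + (O + r)² - 3*O)/4 = -2 + (-3*O/4 + r²/4 + (O + r)²/4) = -2 - 3*O/4 + r²/4 + (O + r)²/4)
w(42)*V(P, 2) = 42*(-2 - ¾*2 + (¼)*0² + (2 + 0)²/4) = 42*(-2 - 3/2 + (¼)*0 + (¼)*2²) = 42*(-2 - 3/2 + 0 + (¼)*4) = 42*(-2 - 3/2 + 0 + 1) = 42*(-5/2) = -105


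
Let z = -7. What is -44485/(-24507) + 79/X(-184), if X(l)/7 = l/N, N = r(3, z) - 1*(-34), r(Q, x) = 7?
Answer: -3154499/4509288 ≈ -0.69956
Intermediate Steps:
N = 41 (N = 7 - 1*(-34) = 7 + 34 = 41)
X(l) = 7*l/41 (X(l) = 7*(l/41) = 7*l/41)
-44485/(-24507) + 79/X(-184) = -44485/(-24507) + 79/(((7/41)*(-184))) = -44485*(-1/24507) + 79/(-1288/41) = 6355/3501 + 79*(-41/1288) = 6355/3501 - 3239/1288 = -3154499/4509288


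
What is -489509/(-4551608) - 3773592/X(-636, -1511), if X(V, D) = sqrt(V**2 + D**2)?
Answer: 21283/197896 - 3773592*sqrt(2687617)/2687617 ≈ -2301.7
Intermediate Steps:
X(V, D) = sqrt(D**2 + V**2)
-489509/(-4551608) - 3773592/X(-636, -1511) = -489509/(-4551608) - 3773592/sqrt((-1511)**2 + (-636)**2) = -489509*(-1/4551608) - 3773592/sqrt(2283121 + 404496) = 21283/197896 - 3773592*sqrt(2687617)/2687617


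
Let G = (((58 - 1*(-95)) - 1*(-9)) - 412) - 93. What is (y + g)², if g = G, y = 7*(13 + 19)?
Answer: 14161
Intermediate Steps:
G = -343 (G = (((58 + 95) + 9) - 412) - 93 = ((153 + 9) - 412) - 93 = (162 - 412) - 93 = -250 - 93 = -343)
y = 224 (y = 7*32 = 224)
g = -343
(y + g)² = (224 - 343)² = (-119)² = 14161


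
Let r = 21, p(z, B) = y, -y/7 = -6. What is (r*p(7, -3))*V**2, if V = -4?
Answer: 14112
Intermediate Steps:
y = 42 (y = -7*(-6) = 42)
p(z, B) = 42
(r*p(7, -3))*V**2 = (21*42)*(-4)**2 = 882*16 = 14112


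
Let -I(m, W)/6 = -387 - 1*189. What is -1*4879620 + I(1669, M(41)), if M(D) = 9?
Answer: -4876164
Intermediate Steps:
I(m, W) = 3456 (I(m, W) = -6*(-387 - 1*189) = -6*(-387 - 189) = -6*(-576) = 3456)
-1*4879620 + I(1669, M(41)) = -1*4879620 + 3456 = -4879620 + 3456 = -4876164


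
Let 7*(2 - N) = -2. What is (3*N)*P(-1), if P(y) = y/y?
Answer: 48/7 ≈ 6.8571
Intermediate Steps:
N = 16/7 (N = 2 - 1/7*(-2) = 2 + 2/7 = 16/7 ≈ 2.2857)
P(y) = 1
(3*N)*P(-1) = (3*(16/7))*1 = (48/7)*1 = 48/7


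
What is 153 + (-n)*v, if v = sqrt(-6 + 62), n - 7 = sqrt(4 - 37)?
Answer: 153 - 14*sqrt(14) - 2*I*sqrt(462) ≈ 100.62 - 42.988*I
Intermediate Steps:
n = 7 + I*sqrt(33) (n = 7 + sqrt(4 - 37) = 7 + sqrt(-33) = 7 + I*sqrt(33) ≈ 7.0 + 5.7446*I)
v = 2*sqrt(14) (v = sqrt(56) = 2*sqrt(14) ≈ 7.4833)
153 + (-n)*v = 153 + (-(7 + I*sqrt(33)))*(2*sqrt(14)) = 153 + (-7 - I*sqrt(33))*(2*sqrt(14)) = 153 + 2*sqrt(14)*(-7 - I*sqrt(33))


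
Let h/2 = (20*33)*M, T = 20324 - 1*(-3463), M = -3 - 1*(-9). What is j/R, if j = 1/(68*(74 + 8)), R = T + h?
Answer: 1/176798232 ≈ 5.6562e-9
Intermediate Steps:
M = 6 (M = -3 + 9 = 6)
T = 23787 (T = 20324 + 3463 = 23787)
h = 7920 (h = 2*((20*33)*6) = 2*(660*6) = 2*3960 = 7920)
R = 31707 (R = 23787 + 7920 = 31707)
j = 1/5576 (j = 1/(68*82) = 1/5576 ≈ 0.00017934)
j/R = (1/5576)/31707 = (1/5576)*(1/31707) = 1/176798232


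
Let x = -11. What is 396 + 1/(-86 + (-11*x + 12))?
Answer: 18613/47 ≈ 396.02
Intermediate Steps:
396 + 1/(-86 + (-11*x + 12)) = 396 + 1/(-86 + (-11*(-11) + 12)) = 396 + 1/(-86 + (121 + 12)) = 396 + 1/(-86 + 133) = 396 + 1/47 = 18613/47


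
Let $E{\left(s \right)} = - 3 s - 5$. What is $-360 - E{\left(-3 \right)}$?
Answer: $-364$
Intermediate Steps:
$E{\left(s \right)} = -5 - 3 s$
$-360 - E{\left(-3 \right)} = -360 - \left(-5 - -9\right) = -360 - \left(-5 + 9\right) = -360 - 4 = -364$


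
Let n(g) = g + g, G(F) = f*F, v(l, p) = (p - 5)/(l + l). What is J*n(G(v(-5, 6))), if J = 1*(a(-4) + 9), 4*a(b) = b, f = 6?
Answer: -48/5 ≈ -9.6000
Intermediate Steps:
a(b) = b/4
v(l, p) = (-5 + p)/(2*l) (v(l, p) = (-5 + p)/((2*l)) = (-5 + p)*(1/(2*l)) = (-5 + p)/(2*l))
J = 8 (J = 1*((¼)*(-4) + 9) = 1*(-1 + 9) = 1*8 = 8)
G(F) = 6*F
n(g) = 2*g
J*n(G(v(-5, 6))) = 8*(2*(6*((½)*(-5 + 6)/(-5)))) = 8*(2*(6*((½)*(-⅕)*1))) = 8*(2*(6*(-⅒))) = 8*(2*(-⅗)) = 8*(-6/5) = -48/5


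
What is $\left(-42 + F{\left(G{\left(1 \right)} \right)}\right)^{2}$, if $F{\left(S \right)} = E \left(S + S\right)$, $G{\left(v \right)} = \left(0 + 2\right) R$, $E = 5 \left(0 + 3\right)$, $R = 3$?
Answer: $19044$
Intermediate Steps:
$E = 15$ ($E = 5 \cdot 3 = 15$)
$G{\left(v \right)} = 6$ ($G{\left(v \right)} = \left(0 + 2\right) 3 = 2 \cdot 3 = 6$)
$F{\left(S \right)} = 30 S$ ($F{\left(S \right)} = 15 \left(S + S\right) = 15 \cdot 2 S = 30 S$)
$\left(-42 + F{\left(G{\left(1 \right)} \right)}\right)^{2} = \left(-42 + 30 \cdot 6\right)^{2} = \left(-42 + 180\right)^{2} = 138^{2} = 19044$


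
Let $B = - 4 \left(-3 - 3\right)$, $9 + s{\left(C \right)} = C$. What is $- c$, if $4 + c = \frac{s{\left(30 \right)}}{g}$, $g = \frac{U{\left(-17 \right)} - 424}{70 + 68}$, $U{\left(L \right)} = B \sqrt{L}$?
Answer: $\frac{124189}{11848} + \frac{4347 i \sqrt{17}}{11848} \approx 10.482 + 1.5128 i$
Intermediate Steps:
$s{\left(C \right)} = -9 + C$
$B = 24$ ($B = \left(-4\right) \left(-6\right) = 24$)
$U{\left(L \right)} = 24 \sqrt{L}$
$g = - \frac{212}{69} + \frac{4 i \sqrt{17}}{23}$ ($g = \frac{24 \sqrt{-17} - 424}{70 + 68} = \frac{24 i \sqrt{17} - 424}{138} = \left(24 i \sqrt{17} - 424\right) \frac{1}{138} = \left(-424 + 24 i \sqrt{17}\right) \frac{1}{138} = - \frac{212}{69} + \frac{4 i \sqrt{17}}{23} \approx -3.0725 + 0.71706 i$)
$c = -4 + \frac{21}{- \frac{212}{69} + \frac{4 i \sqrt{17}}{23}}$ ($c = -4 + \frac{-9 + 30}{- \frac{212}{69} + \frac{4 i \sqrt{17}}{23}} = -4 + \frac{21}{- \frac{212}{69} + \frac{4 i \sqrt{17}}{23}} \approx -10.482 - 1.5128 i$)
$- c = - (- \frac{124189}{11848} - \frac{4347 i \sqrt{17}}{11848}) = \frac{124189}{11848} + \frac{4347 i \sqrt{17}}{11848}$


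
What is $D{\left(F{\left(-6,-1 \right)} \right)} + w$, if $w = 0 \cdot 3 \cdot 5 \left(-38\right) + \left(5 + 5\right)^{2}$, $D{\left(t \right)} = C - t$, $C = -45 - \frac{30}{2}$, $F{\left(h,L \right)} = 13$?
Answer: $27$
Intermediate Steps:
$C = -60$ ($C = -45 - 30 \cdot \frac{1}{2} = -45 - 15 = -60$)
$D{\left(t \right)} = -60 - t$
$w = 100$ ($w = 0 \cdot 5 \left(-38\right) + 10^{2} = 0 \left(-38\right) + 100 = 0 + 100 = 100$)
$D{\left(F{\left(-6,-1 \right)} \right)} + w = \left(-60 - 13\right) + 100 = -73 + 100 = 27$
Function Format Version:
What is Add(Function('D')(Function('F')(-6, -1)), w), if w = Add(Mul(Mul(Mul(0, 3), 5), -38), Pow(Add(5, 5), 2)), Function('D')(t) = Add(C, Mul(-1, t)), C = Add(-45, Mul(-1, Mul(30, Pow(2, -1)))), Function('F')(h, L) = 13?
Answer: 27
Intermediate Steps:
C = -60 (C = Add(-45, Mul(-1, Mul(30, Rational(1, 2)))) = Add(-45, Mul(-1, 15)) = Add(-45, -15) = -60)
Function('D')(t) = Add(-60, Mul(-1, t))
w = 100 (w = Add(Mul(Mul(0, 5), -38), Pow(10, 2)) = Add(Mul(0, -38), 100) = Add(0, 100) = 100)
Add(Function('D')(Function('F')(-6, -1)), w) = Add(Add(-60, Mul(-1, 13)), 100) = Add(Add(-60, -13), 100) = Add(-73, 100) = 27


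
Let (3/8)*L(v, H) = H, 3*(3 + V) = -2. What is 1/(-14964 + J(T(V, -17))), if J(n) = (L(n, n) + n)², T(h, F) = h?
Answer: -81/1197443 ≈ -6.7644e-5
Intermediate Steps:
V = -11/3 (V = -3 + (⅓)*(-2) = -3 - ⅔ = -11/3 ≈ -3.6667)
L(v, H) = 8*H/3
J(n) = 121*n²/9 (J(n) = (8*n/3 + n)² = (11*n/3)² = 121*n²/9)
1/(-14964 + J(T(V, -17))) = 1/(-14964 + 121*(-11/3)²/9) = 1/(-14964 + (121/9)*(121/9)) = 1/(-14964 + 14641/81) = 1/(-1197443/81) = -81/1197443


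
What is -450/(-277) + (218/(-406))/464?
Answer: 42356207/26091184 ≈ 1.6234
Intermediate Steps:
-450/(-277) + (218/(-406))/464 = -450*(-1/277) + (218*(-1/406))*(1/464) = 450/277 - 109/203*1/464 = 450/277 - 109/94192 = 42356207/26091184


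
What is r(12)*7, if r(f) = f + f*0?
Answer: 84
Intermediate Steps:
r(f) = f (r(f) = f + 0 = f)
r(12)*7 = 12*7 = 84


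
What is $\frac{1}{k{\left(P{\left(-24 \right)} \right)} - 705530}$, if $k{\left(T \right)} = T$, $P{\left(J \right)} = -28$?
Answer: $- \frac{1}{705558} \approx -1.4173 \cdot 10^{-6}$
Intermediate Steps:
$\frac{1}{k{\left(P{\left(-24 \right)} \right)} - 705530} = \frac{1}{-28 - 705530} = \frac{1}{-705558} = - \frac{1}{705558}$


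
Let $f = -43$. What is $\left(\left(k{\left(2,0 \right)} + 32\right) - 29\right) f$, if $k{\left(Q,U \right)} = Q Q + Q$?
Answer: $-387$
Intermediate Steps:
$k{\left(Q,U \right)} = Q + Q^{2}$ ($k{\left(Q,U \right)} = Q^{2} + Q = Q + Q^{2}$)
$\left(\left(k{\left(2,0 \right)} + 32\right) - 29\right) f = \left(\left(2 \left(1 + 2\right) + 32\right) - 29\right) \left(-43\right) = \left(\left(2 \cdot 3 + 32\right) - 29\right) \left(-43\right) = \left(\left(6 + 32\right) - 29\right) \left(-43\right) = \left(38 - 29\right) \left(-43\right) = 9 \left(-43\right) = -387$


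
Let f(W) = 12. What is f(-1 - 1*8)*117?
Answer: 1404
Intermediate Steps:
f(-1 - 1*8)*117 = 12*117 = 1404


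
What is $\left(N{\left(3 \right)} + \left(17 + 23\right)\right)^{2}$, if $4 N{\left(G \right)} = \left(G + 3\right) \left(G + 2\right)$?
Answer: $\frac{9025}{4} \approx 2256.3$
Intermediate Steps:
$N{\left(G \right)} = \frac{\left(2 + G\right) \left(3 + G\right)}{4}$ ($N{\left(G \right)} = \frac{\left(G + 3\right) \left(G + 2\right)}{4} = \frac{\left(3 + G\right) \left(2 + G\right)}{4} = \frac{\left(2 + G\right) \left(3 + G\right)}{4}$)
$\left(N{\left(3 \right)} + \left(17 + 23\right)\right)^{2} = \left(\left(\frac{3}{2} + \frac{3^{2}}{4} + \frac{5}{4} \cdot 3\right) + \left(17 + 23\right)\right)^{2} = \left(\left(\frac{3}{2} + \frac{1}{4} \cdot 9 + \frac{15}{4}\right) + 40\right)^{2} = \left(\left(\frac{3}{2} + \frac{9}{4} + \frac{15}{4}\right) + 40\right)^{2} = \left(\frac{15}{2} + 40\right)^{2} = \left(\frac{95}{2}\right)^{2} = \frac{9025}{4}$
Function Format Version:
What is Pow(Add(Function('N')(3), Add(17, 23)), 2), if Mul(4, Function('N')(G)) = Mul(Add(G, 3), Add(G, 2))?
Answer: Rational(9025, 4) ≈ 2256.3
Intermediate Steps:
Function('N')(G) = Mul(Rational(1, 4), Add(2, G), Add(3, G)) (Function('N')(G) = Mul(Rational(1, 4), Mul(Add(G, 3), Add(G, 2))) = Mul(Rational(1, 4), Mul(Add(3, G), Add(2, G))) = Mul(Rational(1, 4), Mul(Add(2, G), Add(3, G))) = Mul(Rational(1, 4), Add(2, G), Add(3, G)))
Pow(Add(Function('N')(3), Add(17, 23)), 2) = Pow(Add(Add(Rational(3, 2), Mul(Rational(1, 4), Pow(3, 2)), Mul(Rational(5, 4), 3)), Add(17, 23)), 2) = Pow(Add(Add(Rational(3, 2), Mul(Rational(1, 4), 9), Rational(15, 4)), 40), 2) = Pow(Add(Add(Rational(3, 2), Rational(9, 4), Rational(15, 4)), 40), 2) = Pow(Add(Rational(15, 2), 40), 2) = Pow(Rational(95, 2), 2) = Rational(9025, 4)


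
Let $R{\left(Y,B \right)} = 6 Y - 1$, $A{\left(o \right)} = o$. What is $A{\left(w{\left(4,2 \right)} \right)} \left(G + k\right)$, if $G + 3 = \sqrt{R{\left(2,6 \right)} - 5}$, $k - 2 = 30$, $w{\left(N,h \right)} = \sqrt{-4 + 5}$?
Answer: $29 + \sqrt{6} \approx 31.449$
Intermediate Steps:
$w{\left(N,h \right)} = 1$ ($w{\left(N,h \right)} = \sqrt{1} = 1$)
$k = 32$ ($k = 2 + 30 = 32$)
$R{\left(Y,B \right)} = -1 + 6 Y$
$G = -3 + \sqrt{6}$ ($G = -3 + \sqrt{\left(-1 + 6 \cdot 2\right) - 5} = -3 + \sqrt{\left(-1 + 12\right) - 5} = -3 + \sqrt{11 - 5} = -3 + \sqrt{6} \approx -0.55051$)
$A{\left(w{\left(4,2 \right)} \right)} \left(G + k\right) = 1 \left(\left(-3 + \sqrt{6}\right) + 32\right) = 1 \left(29 + \sqrt{6}\right) = 29 + \sqrt{6}$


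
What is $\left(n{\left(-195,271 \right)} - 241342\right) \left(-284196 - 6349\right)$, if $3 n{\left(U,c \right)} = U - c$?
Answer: $\frac{210497528140}{3} \approx 7.0166 \cdot 10^{10}$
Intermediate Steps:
$n{\left(U,c \right)} = - \frac{c}{3} + \frac{U}{3}$ ($n{\left(U,c \right)} = \frac{U - c}{3} = - \frac{c}{3} + \frac{U}{3}$)
$\left(n{\left(-195,271 \right)} - 241342\right) \left(-284196 - 6349\right) = \left(\left(\left(- \frac{1}{3}\right) 271 + \frac{1}{3} \left(-195\right)\right) - 241342\right) \left(-284196 - 6349\right) = \left(\left(- \frac{271}{3} - 65\right) - 241342\right) \left(-290545\right) = \left(- \frac{466}{3} - 241342\right) \left(-290545\right) = \left(- \frac{724492}{3}\right) \left(-290545\right) = \frac{210497528140}{3}$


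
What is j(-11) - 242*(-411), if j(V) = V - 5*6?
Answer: 99421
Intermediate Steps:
j(V) = -30 + V (j(V) = V - 30 = -30 + V)
j(-11) - 242*(-411) = (-30 - 11) - 242*(-411) = -41 + 99462 = 99421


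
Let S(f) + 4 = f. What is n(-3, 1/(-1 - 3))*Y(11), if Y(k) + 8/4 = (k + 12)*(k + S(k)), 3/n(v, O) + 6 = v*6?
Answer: -103/2 ≈ -51.500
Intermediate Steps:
S(f) = -4 + f
n(v, O) = 3/(-6 + 6*v) (n(v, O) = 3/(-6 + v*6) = 3/(-6 + 6*v))
Y(k) = -2 + (-4 + 2*k)*(12 + k) (Y(k) = -2 + (k + 12)*(k + (-4 + k)) = -2 + (12 + k)*(-4 + 2*k) = -2 + (-4 + 2*k)*(12 + k))
n(-3, 1/(-1 - 3))*Y(11) = (1/(2*(-1 - 3)))*(-50 + 2*11² + 20*11) = ((½)/(-4))*(-50 + 2*121 + 220) = ((½)*(-¼))*(-50 + 242 + 220) = -⅛*412 = -103/2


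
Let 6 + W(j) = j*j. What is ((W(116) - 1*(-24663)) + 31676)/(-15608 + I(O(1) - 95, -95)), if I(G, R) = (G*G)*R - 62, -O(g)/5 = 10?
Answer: -541/15605 ≈ -0.034668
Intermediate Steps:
O(g) = -50 (O(g) = -5*10 = -50)
W(j) = -6 + j² (W(j) = -6 + j*j = -6 + j²)
I(G, R) = -62 + R*G² (I(G, R) = G²*R - 62 = R*G² - 62 = -62 + R*G²)
((W(116) - 1*(-24663)) + 31676)/(-15608 + I(O(1) - 95, -95)) = (((-6 + 116²) - 1*(-24663)) + 31676)/(-15608 + (-62 - 95*(-50 - 95)²)) = (((-6 + 13456) + 24663) + 31676)/(-15608 + (-62 - 95*(-145)²)) = ((13450 + 24663) + 31676)/(-15608 + (-62 - 95*21025)) = (38113 + 31676)/(-15608 + (-62 - 1997375)) = 69789/(-15608 - 1997437) = 69789/(-2013045) = 69789*(-1/2013045) = -541/15605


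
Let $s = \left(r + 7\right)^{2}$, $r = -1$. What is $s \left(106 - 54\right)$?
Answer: $1872$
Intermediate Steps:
$s = 36$ ($s = \left(-1 + 7\right)^{2} = 6^{2} = 36$)
$s \left(106 - 54\right) = 36 \left(106 - 54\right) = 36 \cdot 52 = 1872$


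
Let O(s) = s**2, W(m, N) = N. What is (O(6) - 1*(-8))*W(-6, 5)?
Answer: 220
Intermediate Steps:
(O(6) - 1*(-8))*W(-6, 5) = (6**2 - 1*(-8))*5 = (36 + 8)*5 = 44*5 = 220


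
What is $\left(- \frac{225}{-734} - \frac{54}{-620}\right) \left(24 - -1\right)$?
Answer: $\frac{111960}{11377} \approx 9.8409$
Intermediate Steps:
$\left(- \frac{225}{-734} - \frac{54}{-620}\right) \left(24 - -1\right) = \left(\left(-225\right) \left(- \frac{1}{734}\right) - - \frac{27}{310}\right) \left(24 + 1\right) = \left(\frac{225}{734} + \frac{27}{310}\right) 25 = \frac{22392}{56885} \cdot 25 = \frac{111960}{11377}$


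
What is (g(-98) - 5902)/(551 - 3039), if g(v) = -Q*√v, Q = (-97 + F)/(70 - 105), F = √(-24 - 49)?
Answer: 2951/1244 + √146/12440 + 97*I*√2/12440 ≈ 2.3732 + 0.011027*I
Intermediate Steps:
F = I*√73 (F = √(-73) = I*√73 ≈ 8.544*I)
Q = 97/35 - I*√73/35 (Q = (-97 + I*√73)/(70 - 105) = (-97 + I*√73)/(-35) = (-97 + I*√73)*(-1/35) = 97/35 - I*√73/35 ≈ 2.7714 - 0.24411*I)
g(v) = -√v*(97/35 - I*√73/35) (g(v) = -(97/35 - I*√73/35)*√v = -√v*(97/35 - I*√73/35))
(g(-98) - 5902)/(551 - 3039) = (√(-98)*(-97 + I*√73)/35 - 5902)/(551 - 3039) = ((7*I*√2)*(-97 + I*√73)/35 - 5902)/(-2488) = (I*√2*(-97 + I*√73)/5 - 5902)*(-1/2488) = (-5902 + I*√2*(-97 + I*√73)/5)*(-1/2488) = 2951/1244 - I*√2*(-97 + I*√73)/12440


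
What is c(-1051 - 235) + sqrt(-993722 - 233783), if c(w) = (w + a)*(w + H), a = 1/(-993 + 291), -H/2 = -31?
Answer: 61388564/39 + I*sqrt(1227505) ≈ 1.5741e+6 + 1107.9*I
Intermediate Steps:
H = 62 (H = -2*(-31) = 62)
a = -1/702 (a = 1/(-702) = -1/702 ≈ -0.0014245)
c(w) = (62 + w)*(-1/702 + w) (c(w) = (w - 1/702)*(w + 62) = (-1/702 + w)*(62 + w) = (62 + w)*(-1/702 + w))
c(-1051 - 235) + sqrt(-993722 - 233783) = (-31/351 + (-1051 - 235)**2 + 43523*(-1051 - 235)/702) + sqrt(-993722 - 233783) = (-31/351 + (-1286)**2 + (43523/702)*(-1286)) + sqrt(-1227505) = (-31/351 + 1653796 - 27985289/351) + I*sqrt(1227505) = 61388564/39 + I*sqrt(1227505)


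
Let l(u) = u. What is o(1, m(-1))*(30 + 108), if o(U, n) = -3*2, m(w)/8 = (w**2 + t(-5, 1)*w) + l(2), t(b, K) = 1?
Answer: -828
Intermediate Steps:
m(w) = 16 + 8*w + 8*w**2 (m(w) = 8*((w**2 + 1*w) + 2) = 8*((w**2 + w) + 2) = 8*((w + w**2) + 2) = 8*(2 + w + w**2) = 16 + 8*w + 8*w**2)
o(U, n) = -6
o(1, m(-1))*(30 + 108) = -6*(30 + 108) = -6*138 = -828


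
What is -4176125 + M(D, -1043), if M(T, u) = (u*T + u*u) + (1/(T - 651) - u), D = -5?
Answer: -2021803809/656 ≈ -3.0820e+6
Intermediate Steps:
M(T, u) = u² + 1/(-651 + T) - u + T*u (M(T, u) = (T*u + u²) + (1/(-651 + T) - u) = (u² + T*u) + (1/(-651 + T) - u) = u² + 1/(-651 + T) - u + T*u)
-4176125 + M(D, -1043) = -4176125 + (1 - 651*(-1043)² + 651*(-1043) - 5*(-1043)² - 1043*(-5)² - 652*(-5)*(-1043))/(-651 - 5) = -4176125 + (1 - 651*1087849 - 678993 - 5*1087849 - 1043*25 - 3400180)/(-656) = -4176125 - (1 - 708189699 - 678993 - 5439245 - 26075 - 3400180)/656 = -4176125 - 1/656*(-717734191) = -4176125 + 717734191/656 = -2021803809/656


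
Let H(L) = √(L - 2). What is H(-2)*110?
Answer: 220*I ≈ 220.0*I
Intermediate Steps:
H(L) = √(-2 + L)
H(-2)*110 = √(-2 - 2)*110 = √(-4)*110 = (2*I)*110 = 220*I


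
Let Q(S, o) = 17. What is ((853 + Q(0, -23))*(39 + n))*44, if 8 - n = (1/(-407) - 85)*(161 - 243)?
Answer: -9805745640/37 ≈ -2.6502e+8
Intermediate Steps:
n = -2833616/407 (n = 8 - (1/(-407) - 85)*(161 - 243) = 8 - (-1/407 - 85)*(-82) = 8 - (-34596)*(-82)/407 = 8 - 1*2836872/407 = 8 - 2836872/407 = -2833616/407 ≈ -6962.2)
((853 + Q(0, -23))*(39 + n))*44 = ((853 + 17)*(39 - 2833616/407))*44 = (870*(-2817743/407))*44 = -2451436410/407*44 = -9805745640/37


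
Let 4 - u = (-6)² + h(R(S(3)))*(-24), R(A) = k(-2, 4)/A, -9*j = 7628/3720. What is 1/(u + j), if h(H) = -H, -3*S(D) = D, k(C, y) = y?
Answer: 8370/533773 ≈ 0.015681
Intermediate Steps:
S(D) = -D/3
j = -1907/8370 (j = -7628/(9*3720) = -⅑*1907/930 = -1907/8370 ≈ -0.22784)
R(A) = 4/A
u = 64 (u = 4 - ((-6)² - 4/((-⅓*3))*(-24)) = 4 - (36 - 4/(-1)*(-24)) = 4 - (36 - 4*(-1)*(-24)) = 4 - (36 - 1*(-4)*(-24)) = 4 - (36 + 4*(-24)) = 4 - (36 - 96) = 4 - 1*(-60) = 4 + 60 = 64)
1/(u + j) = 1/(64 - 1907/8370) = 1/(533773/8370) = 8370/533773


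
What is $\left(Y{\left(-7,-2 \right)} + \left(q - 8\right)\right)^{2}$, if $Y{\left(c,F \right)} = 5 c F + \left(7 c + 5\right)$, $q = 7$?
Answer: $625$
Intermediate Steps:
$Y{\left(c,F \right)} = 5 + 7 c + 5 F c$ ($Y{\left(c,F \right)} = 5 F c + \left(5 + 7 c\right) = 5 + 7 c + 5 F c$)
$\left(Y{\left(-7,-2 \right)} + \left(q - 8\right)\right)^{2} = \left(\left(5 + 7 \left(-7\right) + 5 \left(-2\right) \left(-7\right)\right) + \left(7 - 8\right)\right)^{2} = \left(\left(5 - 49 + 70\right) - 1\right)^{2} = \left(26 - 1\right)^{2} = 25^{2} = 625$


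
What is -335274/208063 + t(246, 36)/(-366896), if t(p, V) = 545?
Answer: -7242593167/4490440144 ≈ -1.6129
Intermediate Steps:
-335274/208063 + t(246, 36)/(-366896) = -335274/208063 + 545/(-366896) = -335274*1/208063 + 545*(-1/366896) = -19722/12239 - 545/366896 = -7242593167/4490440144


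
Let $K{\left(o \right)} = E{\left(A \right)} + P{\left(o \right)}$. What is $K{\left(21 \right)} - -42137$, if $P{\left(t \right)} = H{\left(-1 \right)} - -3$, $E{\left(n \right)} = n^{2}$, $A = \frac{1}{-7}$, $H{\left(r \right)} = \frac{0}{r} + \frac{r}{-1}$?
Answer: $\frac{2064910}{49} \approx 42141.0$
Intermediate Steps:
$H{\left(r \right)} = - r$ ($H{\left(r \right)} = 0 + r \left(-1\right) = 0 - r = - r$)
$A = - \frac{1}{7} \approx -0.14286$
$P{\left(t \right)} = 4$ ($P{\left(t \right)} = \left(-1\right) \left(-1\right) - -3 = 1 + 3 = 4$)
$K{\left(o \right)} = \frac{197}{49}$ ($K{\left(o \right)} = \left(- \frac{1}{7}\right)^{2} + 4 = \frac{1}{49} + 4 = \frac{197}{49}$)
$K{\left(21 \right)} - -42137 = \frac{197}{49} - -42137 = \frac{197}{49} + 42137 = \frac{2064910}{49}$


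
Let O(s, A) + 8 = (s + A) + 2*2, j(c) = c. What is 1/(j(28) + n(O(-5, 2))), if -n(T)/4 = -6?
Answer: 1/52 ≈ 0.019231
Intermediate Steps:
O(s, A) = -4 + A + s (O(s, A) = -8 + ((s + A) + 2*2) = -8 + ((A + s) + 4) = -8 + (4 + A + s) = -4 + A + s)
n(T) = 24 (n(T) = -4*(-6) = 24)
1/(j(28) + n(O(-5, 2))) = 1/(28 + 24) = 1/52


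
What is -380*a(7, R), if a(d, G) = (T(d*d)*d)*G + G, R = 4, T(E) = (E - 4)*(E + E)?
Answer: -46923920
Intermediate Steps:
T(E) = 2*E*(-4 + E) (T(E) = (-4 + E)*(2*E) = 2*E*(-4 + E))
a(d, G) = G + 2*G*d**3*(-4 + d**2) (a(d, G) = ((2*(d*d)*(-4 + d*d))*d)*G + G = ((2*d**2*(-4 + d**2))*d)*G + G = (2*d**3*(-4 + d**2))*G + G = 2*G*d**3*(-4 + d**2) + G = G + 2*G*d**3*(-4 + d**2))
-380*a(7, R) = -1520*(1 + 2*7**3*(-4 + 7**2)) = -1520*(1 + 2*343*(-4 + 49)) = -1520*(1 + 2*343*45) = -1520*(1 + 30870) = -1520*30871 = -380*123484 = -46923920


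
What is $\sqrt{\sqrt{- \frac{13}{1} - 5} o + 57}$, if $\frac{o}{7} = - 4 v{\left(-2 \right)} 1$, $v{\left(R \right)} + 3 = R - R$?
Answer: $\sqrt{57 + 252 i \sqrt{2}} \approx 14.455 + 12.327 i$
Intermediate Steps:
$v{\left(R \right)} = -3$ ($v{\left(R \right)} = -3 + \left(R - R\right) = -3 + 0 = -3$)
$o = 84$ ($o = 7 \left(-4\right) \left(-3\right) 1 = 7 \cdot 12 \cdot 1 = 7 \cdot 12 = 84$)
$\sqrt{\sqrt{- \frac{13}{1} - 5} o + 57} = \sqrt{\sqrt{- \frac{13}{1} - 5} \cdot 84 + 57} = \sqrt{\sqrt{\left(-13\right) 1 - 5} \cdot 84 + 57} = \sqrt{\sqrt{-13 - 5} \cdot 84 + 57} = \sqrt{\sqrt{-18} \cdot 84 + 57} = \sqrt{3 i \sqrt{2} \cdot 84 + 57} = \sqrt{252 i \sqrt{2} + 57} = \sqrt{57 + 252 i \sqrt{2}}$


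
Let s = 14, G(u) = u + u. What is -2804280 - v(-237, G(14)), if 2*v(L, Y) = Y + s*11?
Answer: -2804371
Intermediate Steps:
G(u) = 2*u
v(L, Y) = 77 + Y/2 (v(L, Y) = (Y + 14*11)/2 = (Y + 154)/2 = (154 + Y)/2 = 77 + Y/2)
-2804280 - v(-237, G(14)) = -2804280 - (77 + (2*14)/2) = -2804280 - (77 + (1/2)*28) = -2804280 - (77 + 14) = -2804280 - 1*91 = -2804280 - 91 = -2804371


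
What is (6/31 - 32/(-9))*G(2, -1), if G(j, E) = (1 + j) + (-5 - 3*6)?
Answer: -20920/279 ≈ -74.982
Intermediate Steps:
G(j, E) = -22 + j (G(j, E) = (1 + j) + (-5 - 18) = (1 + j) - 23 = -22 + j)
(6/31 - 32/(-9))*G(2, -1) = (6/31 - 32/(-9))*(-22 + 2) = (6*(1/31) - 32*(-⅑))*(-20) = (6/31 + 32/9)*(-20) = (1046/279)*(-20) = -20920/279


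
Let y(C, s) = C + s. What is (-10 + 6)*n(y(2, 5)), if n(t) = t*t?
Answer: -196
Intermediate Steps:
n(t) = t²
(-10 + 6)*n(y(2, 5)) = (-10 + 6)*(2 + 5)² = -4*7² = -4*49 = -196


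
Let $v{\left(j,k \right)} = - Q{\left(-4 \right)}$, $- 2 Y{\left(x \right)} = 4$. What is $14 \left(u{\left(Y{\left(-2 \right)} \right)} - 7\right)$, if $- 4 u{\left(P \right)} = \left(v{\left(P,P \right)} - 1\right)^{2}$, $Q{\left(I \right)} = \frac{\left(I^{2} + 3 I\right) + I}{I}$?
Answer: $- \frac{203}{2} \approx -101.5$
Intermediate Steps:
$Y{\left(x \right)} = -2$ ($Y{\left(x \right)} = \left(- \frac{1}{2}\right) 4 = -2$)
$Q{\left(I \right)} = \frac{I^{2} + 4 I}{I}$
$v{\left(j,k \right)} = 0$ ($v{\left(j,k \right)} = - (4 - 4) = \left(-1\right) 0 = 0$)
$u{\left(P \right)} = - \frac{1}{4}$ ($u{\left(P \right)} = - \frac{\left(0 - 1\right)^{2}}{4} = - \frac{\left(-1\right)^{2}}{4} = \left(- \frac{1}{4}\right) 1 = - \frac{1}{4}$)
$14 \left(u{\left(Y{\left(-2 \right)} \right)} - 7\right) = 14 \left(- \frac{1}{4} - 7\right) = 14 \left(- \frac{29}{4}\right) = - \frac{203}{2}$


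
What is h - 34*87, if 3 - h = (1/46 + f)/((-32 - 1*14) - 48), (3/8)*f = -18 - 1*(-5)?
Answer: -38337041/12972 ≈ -2955.4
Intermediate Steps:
f = -104/3 (f = 8*(-18 - 1*(-5))/3 = 8*(-18 + 5)/3 = (8/3)*(-13) = -104/3 ≈ -34.667)
h = 34135/12972 (h = 3 - (1/46 - 104/3)/((-32 - 1*14) - 48) = 3 - (1/46 - 104/3)/((-32 - 14) - 48) = 3 - (-4781)/(138*(-46 - 48)) = 3 - (-4781)/(138*(-94)) = 3 - (-4781)*(-1)/(138*94) = 3 - 1*4781/12972 = 3 - 4781/12972 = 34135/12972 ≈ 2.6314)
h - 34*87 = 34135/12972 - 34*87 = 34135/12972 - 2958 = -38337041/12972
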